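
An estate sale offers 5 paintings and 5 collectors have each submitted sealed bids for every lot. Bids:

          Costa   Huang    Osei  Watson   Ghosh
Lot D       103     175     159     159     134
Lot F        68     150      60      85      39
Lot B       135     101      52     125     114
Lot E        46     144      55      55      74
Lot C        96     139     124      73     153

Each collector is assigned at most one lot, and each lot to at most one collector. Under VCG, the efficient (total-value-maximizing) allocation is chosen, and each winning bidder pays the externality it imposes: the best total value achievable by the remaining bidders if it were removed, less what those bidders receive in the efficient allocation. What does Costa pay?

Costa pays $46.

Efficient allocation: Costa→Lot B ($135), Huang→Lot E ($144), Osei→Lot D ($159), Watson→Lot F ($85), Ghosh→Lot C ($153); total welfare W = $676.
Costa receives Lot B at value $135, so the others get W − 135 = $541.
Without Costa: best allocation of the remaining 4 bidders over all 5 lots is Huang→Lot F ($150), Osei→Lot D ($159), Watson→Lot B ($125), Ghosh→Lot C ($153), total $587.
VCG payment = (others' best without Costa) − (others' welfare with Costa) = 587 − 541 = $46.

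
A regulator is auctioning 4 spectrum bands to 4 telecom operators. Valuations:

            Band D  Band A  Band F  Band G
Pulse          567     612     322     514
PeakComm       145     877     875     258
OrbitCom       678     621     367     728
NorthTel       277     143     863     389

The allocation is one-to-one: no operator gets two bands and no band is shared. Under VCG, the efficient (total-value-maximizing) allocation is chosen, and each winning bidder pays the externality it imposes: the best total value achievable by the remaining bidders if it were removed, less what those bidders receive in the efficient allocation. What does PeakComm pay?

PeakComm pays $45M.

Efficient allocation: Pulse→Band D ($567M), PeakComm→Band A ($877M), OrbitCom→Band G ($728M), NorthTel→Band F ($863M); total welfare W = $3035M.
PeakComm receives Band A at value $877M, so the others get W − 877 = $2158M.
Without PeakComm: best allocation of the remaining 3 bidders over all 4 bands is Pulse→Band A ($612M), OrbitCom→Band G ($728M), NorthTel→Band F ($863M), total $2203M.
VCG payment = (others' best without PeakComm) − (others' welfare with PeakComm) = 2203 − 2158 = $45M.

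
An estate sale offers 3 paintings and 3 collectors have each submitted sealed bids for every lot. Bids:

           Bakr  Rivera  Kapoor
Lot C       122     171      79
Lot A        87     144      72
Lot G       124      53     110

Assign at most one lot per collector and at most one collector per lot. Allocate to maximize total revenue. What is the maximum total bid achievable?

Optimal: Bakr→Lot C ($122), Rivera→Lot A ($144), Kapoor→Lot G ($110) — total 122+144+110 = $376.
Row-greedy (each collector in turn takes its best remaining lot) gives $367, worse by 9.
Every other assignment is strictly worse.

Maximum total: $376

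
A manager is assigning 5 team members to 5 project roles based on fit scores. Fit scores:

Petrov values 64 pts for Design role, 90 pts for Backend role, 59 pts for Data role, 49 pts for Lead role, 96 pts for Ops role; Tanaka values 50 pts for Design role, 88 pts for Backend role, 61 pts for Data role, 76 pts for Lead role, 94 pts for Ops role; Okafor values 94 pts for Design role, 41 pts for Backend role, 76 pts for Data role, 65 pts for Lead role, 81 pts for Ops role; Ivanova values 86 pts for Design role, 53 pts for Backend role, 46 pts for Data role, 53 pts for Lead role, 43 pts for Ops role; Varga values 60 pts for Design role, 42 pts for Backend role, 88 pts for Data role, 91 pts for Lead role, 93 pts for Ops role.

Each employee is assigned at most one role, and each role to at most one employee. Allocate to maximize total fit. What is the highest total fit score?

Max total: 437 pts

This is the linear assignment problem.
Optimal: Petrov→Backend role (90 pts), Tanaka→Ops role (94 pts), Okafor→Data role (76 pts), Ivanova→Design role (86 pts), Varga→Lead role (91 pts) — total 90+94+76+86+91 = 437 pts.
Row-greedy (each employee in turn takes its best remaining role) gives 419 pts, worse by 18.
Checked against all permutations: 437 pts is optimal.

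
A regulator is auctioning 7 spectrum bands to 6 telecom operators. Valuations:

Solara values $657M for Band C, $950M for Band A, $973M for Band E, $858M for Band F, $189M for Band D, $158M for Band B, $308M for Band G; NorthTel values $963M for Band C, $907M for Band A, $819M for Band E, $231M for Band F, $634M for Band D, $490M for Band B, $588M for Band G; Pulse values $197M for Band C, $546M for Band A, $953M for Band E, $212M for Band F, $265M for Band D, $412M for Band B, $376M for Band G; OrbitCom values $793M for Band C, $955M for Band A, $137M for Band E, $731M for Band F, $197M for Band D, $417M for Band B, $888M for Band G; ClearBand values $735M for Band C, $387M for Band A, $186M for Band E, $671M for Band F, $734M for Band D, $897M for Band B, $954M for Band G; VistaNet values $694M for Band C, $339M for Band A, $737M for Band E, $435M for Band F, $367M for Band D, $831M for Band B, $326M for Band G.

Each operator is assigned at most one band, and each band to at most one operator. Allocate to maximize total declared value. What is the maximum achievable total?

Max total: $5514M

This is a one-to-one assignment (maximum-weight bipartite matching).
Optimal: Solara→Band F ($858M), NorthTel→Band C ($963M), Pulse→Band E ($953M), OrbitCom→Band A ($955M), ClearBand→Band G ($954M), VistaNet→Band B ($831M) — total 858+963+953+955+954+831 = $5514M.
Row-greedy (each operator in turn takes its best remaining band) gives $4702M, worse by 812.
Swapping ClearBand↔Solara (ClearBand→Band F $671M, Solara→Band G $308M) loses 833.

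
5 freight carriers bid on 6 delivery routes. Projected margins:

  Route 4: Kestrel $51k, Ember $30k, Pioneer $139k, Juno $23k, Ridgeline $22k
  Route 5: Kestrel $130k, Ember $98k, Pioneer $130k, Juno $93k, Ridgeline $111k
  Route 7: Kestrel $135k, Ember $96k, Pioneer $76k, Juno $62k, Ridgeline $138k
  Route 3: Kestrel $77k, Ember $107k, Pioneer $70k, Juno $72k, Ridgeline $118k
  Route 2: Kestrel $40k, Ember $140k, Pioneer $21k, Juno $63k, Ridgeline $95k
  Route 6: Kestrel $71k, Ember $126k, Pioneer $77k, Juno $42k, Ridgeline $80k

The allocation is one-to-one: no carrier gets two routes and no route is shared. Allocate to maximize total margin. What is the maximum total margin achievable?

Optimal: Kestrel→Route 7 ($135k), Ember→Route 2 ($140k), Pioneer→Route 4 ($139k), Juno→Route 5 ($93k), Ridgeline→Route 3 ($118k) — total 135+140+139+93+118 = $625k.
Column-greedy (each route in turn goes to its best remaining carrier) gives $577k, worse by 48.
Next-best assignment: Kestrel→Route 5, Ember→Route 2, Pioneer→Route 4, Juno→Route 3, Ridgeline→Route 7 = $619k.

Max total: $625k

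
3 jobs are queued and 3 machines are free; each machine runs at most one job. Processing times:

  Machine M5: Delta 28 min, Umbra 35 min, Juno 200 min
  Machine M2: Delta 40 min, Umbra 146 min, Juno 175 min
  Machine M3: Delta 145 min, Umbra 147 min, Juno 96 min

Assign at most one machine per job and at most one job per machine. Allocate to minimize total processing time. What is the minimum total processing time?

Min total: 171 min

Optimal: Delta→Machine M2 (40 min), Umbra→Machine M5 (35 min), Juno→Machine M3 (96 min) — total 40+35+96 = 171 min.
Every other assignment is strictly worse.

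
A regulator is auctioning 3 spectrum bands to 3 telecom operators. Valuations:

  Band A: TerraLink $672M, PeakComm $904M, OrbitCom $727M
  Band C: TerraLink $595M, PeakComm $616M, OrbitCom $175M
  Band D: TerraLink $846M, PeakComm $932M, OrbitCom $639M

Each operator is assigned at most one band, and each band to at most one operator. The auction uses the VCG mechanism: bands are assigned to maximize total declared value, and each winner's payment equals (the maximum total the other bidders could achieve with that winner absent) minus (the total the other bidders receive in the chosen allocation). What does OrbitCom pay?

Efficient allocation: TerraLink→Band C ($595M), PeakComm→Band D ($932M), OrbitCom→Band A ($727M); total welfare W = $2254M.
OrbitCom receives Band A at value $727M, so the others get W − 727 = $1527M.
Without OrbitCom: best allocation of the remaining 2 bidders over all 3 bands is TerraLink→Band D ($846M), PeakComm→Band A ($904M), total $1750M.
VCG payment = (others' best without OrbitCom) − (others' welfare with OrbitCom) = 1750 − 1527 = $223M.

OrbitCom pays $223M.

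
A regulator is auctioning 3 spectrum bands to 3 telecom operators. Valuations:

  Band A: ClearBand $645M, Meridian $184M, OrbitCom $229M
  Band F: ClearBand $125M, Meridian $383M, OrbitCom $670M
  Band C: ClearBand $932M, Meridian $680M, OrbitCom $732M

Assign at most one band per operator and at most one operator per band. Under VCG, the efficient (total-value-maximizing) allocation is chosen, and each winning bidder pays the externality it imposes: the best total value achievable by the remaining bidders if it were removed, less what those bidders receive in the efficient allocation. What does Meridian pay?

Meridian pays $287M.

Efficient allocation: ClearBand→Band A ($645M), Meridian→Band C ($680M), OrbitCom→Band F ($670M); total welfare W = $1995M.
Meridian receives Band C at value $680M, so the others get W − 680 = $1315M.
Without Meridian: best allocation of the remaining 2 bidders over all 3 bands is ClearBand→Band C ($932M), OrbitCom→Band F ($670M), total $1602M.
VCG payment = (others' best without Meridian) − (others' welfare with Meridian) = 1602 − 1315 = $287M.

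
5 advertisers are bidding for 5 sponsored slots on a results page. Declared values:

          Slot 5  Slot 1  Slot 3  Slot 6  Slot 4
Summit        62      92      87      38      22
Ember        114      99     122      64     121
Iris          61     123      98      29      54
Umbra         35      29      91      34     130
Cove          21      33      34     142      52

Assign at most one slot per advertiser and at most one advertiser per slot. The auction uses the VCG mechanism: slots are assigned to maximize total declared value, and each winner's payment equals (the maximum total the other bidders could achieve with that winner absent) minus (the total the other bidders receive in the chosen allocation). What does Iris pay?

Efficient allocation: Summit→Slot 3 ($87), Ember→Slot 5 ($114), Iris→Slot 1 ($123), Umbra→Slot 4 ($130), Cove→Slot 6 ($142); total welfare W = $596.
Iris receives Slot 1 at value $123, so the others get W − 123 = $473.
Without Iris: best allocation of the remaining 4 bidders over all 5 slots is Summit→Slot 1 ($92), Ember→Slot 3 ($122), Umbra→Slot 4 ($130), Cove→Slot 6 ($142), total $486.
VCG payment = (others' best without Iris) − (others' welfare with Iris) = 486 − 473 = $13.

Iris pays $13.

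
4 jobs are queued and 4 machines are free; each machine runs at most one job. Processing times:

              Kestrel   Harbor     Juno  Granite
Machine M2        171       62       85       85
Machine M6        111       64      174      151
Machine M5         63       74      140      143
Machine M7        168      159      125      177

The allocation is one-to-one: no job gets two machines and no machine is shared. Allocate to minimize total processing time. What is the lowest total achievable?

Minimum total: 337 min

This is a one-to-one assignment (minimum-cost bipartite matching).
Optimal: Kestrel→Machine M5 (63 min), Harbor→Machine M6 (64 min), Juno→Machine M7 (125 min), Granite→Machine M2 (85 min) — total 63+64+125+85 = 337 min.
Row-greedy (each job in turn takes its cheapest remaining machine) gives 401 min, worse by 64.
Swapping Kestrel↔Harbor (Kestrel→Machine M6 111 min, Harbor→Machine M5 74 min) adds 58.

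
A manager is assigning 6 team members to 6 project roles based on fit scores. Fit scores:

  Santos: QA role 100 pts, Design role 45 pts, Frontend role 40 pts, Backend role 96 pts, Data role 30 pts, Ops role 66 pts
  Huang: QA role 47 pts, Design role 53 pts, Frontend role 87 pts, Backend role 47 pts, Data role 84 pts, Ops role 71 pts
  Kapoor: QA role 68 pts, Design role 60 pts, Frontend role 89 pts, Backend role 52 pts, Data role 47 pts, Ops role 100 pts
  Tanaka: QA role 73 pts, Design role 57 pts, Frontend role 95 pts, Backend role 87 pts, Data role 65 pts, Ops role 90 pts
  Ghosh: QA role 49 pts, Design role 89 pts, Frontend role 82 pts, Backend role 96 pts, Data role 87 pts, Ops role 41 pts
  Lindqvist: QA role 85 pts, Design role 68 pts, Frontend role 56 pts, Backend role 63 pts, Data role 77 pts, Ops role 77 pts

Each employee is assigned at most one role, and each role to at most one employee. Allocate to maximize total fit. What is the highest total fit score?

Optimal: Santos→Backend role (96 pts), Huang→Data role (84 pts), Kapoor→Ops role (100 pts), Tanaka→Frontend role (95 pts), Ghosh→Design role (89 pts), Lindqvist→QA role (85 pts) — total 96+84+100+95+89+85 = 549 pts.
Row-greedy (each employee in turn takes its best remaining role) gives 540 pts, worse by 9.
Next-best assignment: Santos→QA role, Huang→Data role, Kapoor→Ops role, Tanaka→Frontend role, Ghosh→Backend role, Lindqvist→Design role = 543 pts.
Swapping Lindqvist↔Huang (Lindqvist→Data role 77 pts, Huang→QA role 47 pts) loses 45.
Checked against all permutations: 549 pts is optimal.

Maximum total: 549 pts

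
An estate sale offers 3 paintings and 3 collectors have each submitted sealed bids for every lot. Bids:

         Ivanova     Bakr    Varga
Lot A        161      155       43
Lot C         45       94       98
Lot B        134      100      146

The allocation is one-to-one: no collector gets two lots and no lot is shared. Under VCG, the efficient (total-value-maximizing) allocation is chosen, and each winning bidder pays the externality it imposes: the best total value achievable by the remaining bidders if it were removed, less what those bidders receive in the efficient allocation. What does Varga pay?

Efficient allocation: Ivanova→Lot A ($161), Bakr→Lot C ($94), Varga→Lot B ($146); total welfare W = $401.
Varga receives Lot B at value $146, so the others get W − 146 = $255.
Without Varga: best allocation of the remaining 2 bidders over all 3 lots is Ivanova→Lot B ($134), Bakr→Lot A ($155), total $289.
VCG payment = (others' best without Varga) − (others' welfare with Varga) = 289 − 255 = $34.

Varga pays $34.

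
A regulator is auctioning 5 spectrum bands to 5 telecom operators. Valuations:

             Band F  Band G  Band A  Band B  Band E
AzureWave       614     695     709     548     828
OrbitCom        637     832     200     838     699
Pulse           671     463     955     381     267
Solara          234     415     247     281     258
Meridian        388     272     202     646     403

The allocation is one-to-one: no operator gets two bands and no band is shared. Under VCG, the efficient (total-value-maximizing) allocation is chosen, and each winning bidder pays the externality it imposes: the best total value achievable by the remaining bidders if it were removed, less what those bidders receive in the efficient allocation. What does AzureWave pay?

AzureWave pays $48M.

Efficient allocation: AzureWave→Band E ($828M), OrbitCom→Band G ($832M), Pulse→Band A ($955M), Solara→Band F ($234M), Meridian→Band B ($646M); total welfare W = $3495M.
AzureWave receives Band E at value $828M, so the others get W − 828 = $2667M.
Without AzureWave: best allocation of the remaining 4 bidders over all 5 bands is OrbitCom→Band E ($699M), Pulse→Band A ($955M), Solara→Band G ($415M), Meridian→Band B ($646M), total $2715M.
VCG payment = (others' best without AzureWave) − (others' welfare with AzureWave) = 2715 − 2667 = $48M.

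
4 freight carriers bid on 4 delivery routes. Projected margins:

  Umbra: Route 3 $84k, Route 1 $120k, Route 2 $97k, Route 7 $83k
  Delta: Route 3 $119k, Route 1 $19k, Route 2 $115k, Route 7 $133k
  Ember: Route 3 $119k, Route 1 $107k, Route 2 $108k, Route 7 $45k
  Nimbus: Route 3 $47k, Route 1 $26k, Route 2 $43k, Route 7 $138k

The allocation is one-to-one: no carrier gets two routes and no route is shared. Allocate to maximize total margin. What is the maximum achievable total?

Maximum total: $492k

Optimal: Umbra→Route 1 ($120k), Delta→Route 2 ($115k), Ember→Route 3 ($119k), Nimbus→Route 7 ($138k) — total 120+115+119+138 = $492k.
Row-greedy (each carrier in turn takes its best remaining route) gives $415k, worse by 77.
Next-best assignment: Umbra→Route 1, Delta→Route 3, Ember→Route 2, Nimbus→Route 7 = $485k.
Every other assignment is strictly worse.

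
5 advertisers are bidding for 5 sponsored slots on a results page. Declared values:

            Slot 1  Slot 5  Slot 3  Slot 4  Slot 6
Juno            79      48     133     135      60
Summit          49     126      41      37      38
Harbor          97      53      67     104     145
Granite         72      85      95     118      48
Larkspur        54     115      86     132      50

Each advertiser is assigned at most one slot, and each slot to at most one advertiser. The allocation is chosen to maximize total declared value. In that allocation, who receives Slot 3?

Juno receives Slot 3.

Optimal: Juno→Slot 3 ($133), Summit→Slot 5 ($126), Harbor→Slot 6 ($145), Granite→Slot 1 ($72), Larkspur→Slot 4 ($132) — total 133+126+145+72+132 = $608.
Juno's own top slot is Slot 4 ($135), but forcing Juno→Slot 4 and reassigning the rest optimally gives only $564 — worse by 44.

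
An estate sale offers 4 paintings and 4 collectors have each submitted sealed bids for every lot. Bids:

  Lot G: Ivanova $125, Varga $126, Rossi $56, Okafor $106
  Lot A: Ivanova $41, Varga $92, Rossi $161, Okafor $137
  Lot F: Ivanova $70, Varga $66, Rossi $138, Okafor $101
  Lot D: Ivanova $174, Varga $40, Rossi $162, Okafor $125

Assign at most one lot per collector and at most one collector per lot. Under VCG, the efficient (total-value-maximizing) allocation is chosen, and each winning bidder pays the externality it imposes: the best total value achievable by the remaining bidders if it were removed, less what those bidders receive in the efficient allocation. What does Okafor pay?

Okafor pays $23.

Efficient allocation: Ivanova→Lot D ($174), Varga→Lot G ($126), Rossi→Lot F ($138), Okafor→Lot A ($137); total welfare W = $575.
Okafor receives Lot A at value $137, so the others get W − 137 = $438.
Without Okafor: best allocation of the remaining 3 bidders over all 4 lots is Ivanova→Lot D ($174), Varga→Lot G ($126), Rossi→Lot A ($161), total $461.
VCG payment = (others' best without Okafor) − (others' welfare with Okafor) = 461 − 438 = $23.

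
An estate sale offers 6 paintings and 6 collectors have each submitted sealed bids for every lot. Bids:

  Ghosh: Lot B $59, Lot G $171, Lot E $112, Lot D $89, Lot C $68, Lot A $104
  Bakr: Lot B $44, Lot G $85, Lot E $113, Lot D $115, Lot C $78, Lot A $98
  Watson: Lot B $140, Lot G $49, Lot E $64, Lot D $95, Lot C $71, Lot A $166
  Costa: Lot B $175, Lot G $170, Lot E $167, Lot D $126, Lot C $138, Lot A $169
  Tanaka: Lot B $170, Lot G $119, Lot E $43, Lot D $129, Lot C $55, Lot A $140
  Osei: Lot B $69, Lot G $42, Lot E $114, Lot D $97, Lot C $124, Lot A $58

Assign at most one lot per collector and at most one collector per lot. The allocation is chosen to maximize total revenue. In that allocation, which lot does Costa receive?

This is the linear assignment problem.
Optimal: Ghosh→Lot G ($171), Bakr→Lot D ($115), Watson→Lot A ($166), Costa→Lot E ($167), Tanaka→Lot B ($170), Osei→Lot C ($124) — total 171+115+166+167+170+124 = $913.
Max-entry greedy (repeatedly take the single best remaining cell) gives $878, worse by 35.
Next-best assignment: Ghosh→Lot G, Bakr→Lot E, Watson→Lot A, Costa→Lot B, Tanaka→Lot D, Osei→Lot C = $878.
No other one-to-one assignment exceeds $913.
Costa's own top lot is Lot B ($175), but forcing Costa→Lot B and reassigning the rest optimally gives only $878 — worse by 35.

Costa receives Lot E.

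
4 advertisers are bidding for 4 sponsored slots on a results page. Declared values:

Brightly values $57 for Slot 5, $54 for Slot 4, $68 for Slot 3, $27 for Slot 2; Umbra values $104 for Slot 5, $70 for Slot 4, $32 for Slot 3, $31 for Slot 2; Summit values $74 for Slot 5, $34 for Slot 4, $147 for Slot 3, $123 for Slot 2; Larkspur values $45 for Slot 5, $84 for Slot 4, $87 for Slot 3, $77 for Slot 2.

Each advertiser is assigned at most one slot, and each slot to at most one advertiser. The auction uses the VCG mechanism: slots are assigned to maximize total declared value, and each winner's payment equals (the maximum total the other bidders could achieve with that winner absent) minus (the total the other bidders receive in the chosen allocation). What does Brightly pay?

Brightly pays $7.

Efficient allocation: Brightly→Slot 4 ($54), Umbra→Slot 5 ($104), Summit→Slot 3 ($147), Larkspur→Slot 2 ($77); total welfare W = $382.
Brightly receives Slot 4 at value $54, so the others get W − 54 = $328.
Without Brightly: best allocation of the remaining 3 bidders over all 4 slots is Umbra→Slot 5 ($104), Summit→Slot 3 ($147), Larkspur→Slot 4 ($84), total $335.
VCG payment = (others' best without Brightly) − (others' welfare with Brightly) = 335 − 328 = $7.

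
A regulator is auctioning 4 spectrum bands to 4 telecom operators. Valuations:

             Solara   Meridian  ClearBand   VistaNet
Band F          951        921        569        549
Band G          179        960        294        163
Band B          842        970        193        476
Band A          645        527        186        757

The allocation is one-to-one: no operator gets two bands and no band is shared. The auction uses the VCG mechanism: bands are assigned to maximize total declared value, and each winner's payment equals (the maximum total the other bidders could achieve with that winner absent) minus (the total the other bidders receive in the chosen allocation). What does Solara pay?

Efficient allocation: Solara→Band B ($842M), Meridian→Band G ($960M), ClearBand→Band F ($569M), VistaNet→Band A ($757M); total welfare W = $3128M.
Solara receives Band B at value $842M, so the others get W − 842 = $2286M.
Without Solara: best allocation of the remaining 3 bidders over all 4 bands is Meridian→Band B ($970M), ClearBand→Band F ($569M), VistaNet→Band A ($757M), total $2296M.
VCG payment = (others' best without Solara) − (others' welfare with Solara) = 2296 − 2286 = $10M.

Solara pays $10M.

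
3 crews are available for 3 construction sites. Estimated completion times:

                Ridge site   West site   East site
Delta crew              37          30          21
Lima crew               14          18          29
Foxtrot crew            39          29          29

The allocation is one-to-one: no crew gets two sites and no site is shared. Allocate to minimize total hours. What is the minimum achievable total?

This is a one-to-one assignment (minimum-cost bipartite matching).
Optimal: Delta crew→East site (21 hours), Lima crew→Ridge site (14 hours), Foxtrot crew→West site (29 hours) — total 21+14+29 = 64 hours.
Swapping Foxtrot crew↔Lima crew (Foxtrot crew→Ridge site 39 hours, Lima crew→West site 18 hours) adds 14.
Every other assignment is strictly worse.

Min total: 64 hours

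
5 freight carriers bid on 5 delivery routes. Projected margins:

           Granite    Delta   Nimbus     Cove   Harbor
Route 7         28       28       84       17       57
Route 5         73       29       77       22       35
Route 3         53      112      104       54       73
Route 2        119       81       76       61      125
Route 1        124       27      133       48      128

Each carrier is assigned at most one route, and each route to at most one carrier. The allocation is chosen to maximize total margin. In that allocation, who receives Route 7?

Nimbus receives Route 7.

This is the linear assignment problem.
Optimal: Granite→Route 1 ($124k), Delta→Route 3 ($112k), Nimbus→Route 7 ($84k), Cove→Route 5 ($22k), Harbor→Route 2 ($125k) — total 124+112+84+22+125 = $467k.
Max-entry greedy (repeatedly take the single best remaining cell) gives $460k, worse by 7.
Swapping Granite↔Harbor (Granite→Route 2 $119k, Harbor→Route 1 $128k) loses 2.
Nimbus's own top route is Route 1 ($133k), but forcing Nimbus→Route 1 and reassigning the rest optimally gives only $460k — worse by 7.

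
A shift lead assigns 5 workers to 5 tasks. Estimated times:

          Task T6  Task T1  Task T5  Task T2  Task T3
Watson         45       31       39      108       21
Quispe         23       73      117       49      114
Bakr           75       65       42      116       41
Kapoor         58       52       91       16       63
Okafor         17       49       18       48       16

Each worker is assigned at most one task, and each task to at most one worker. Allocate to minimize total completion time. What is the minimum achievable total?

Minimum total: 128 min

Optimal: Watson→Task T1 (31 min), Quispe→Task T6 (23 min), Bakr→Task T5 (42 min), Kapoor→Task T2 (16 min), Okafor→Task T3 (16 min) — total 31+23+42+16+16 = 128 min.
Column-greedy (each task in turn goes to its cheapest remaining worker) gives 220 min, worse by 92.
Next-best assignment: Watson→Task T1, Quispe→Task T6, Bakr→Task T3, Kapoor→Task T2, Okafor→Task T5 = 129 min.
Checked against all permutations: 128 min is optimal.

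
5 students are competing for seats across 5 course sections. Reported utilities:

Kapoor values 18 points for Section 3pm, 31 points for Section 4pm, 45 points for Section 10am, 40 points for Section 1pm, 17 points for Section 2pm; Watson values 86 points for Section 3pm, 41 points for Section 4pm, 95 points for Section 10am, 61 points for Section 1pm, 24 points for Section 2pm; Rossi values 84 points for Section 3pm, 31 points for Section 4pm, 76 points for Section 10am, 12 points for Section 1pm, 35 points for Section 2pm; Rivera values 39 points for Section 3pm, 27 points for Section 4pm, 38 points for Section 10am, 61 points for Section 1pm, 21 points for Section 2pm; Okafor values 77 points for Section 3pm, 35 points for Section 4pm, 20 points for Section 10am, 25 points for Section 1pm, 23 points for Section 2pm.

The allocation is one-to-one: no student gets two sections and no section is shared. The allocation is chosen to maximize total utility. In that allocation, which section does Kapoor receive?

Kapoor receives Section 4pm.

Optimal: Kapoor→Section 4pm (31 points), Watson→Section 10am (95 points), Rossi→Section 2pm (35 points), Rivera→Section 1pm (61 points), Okafor→Section 3pm (77 points) — total 31+95+35+61+77 = 299 points.
Row-greedy (each student in turn takes its best remaining section) gives 262 points, worse by 37.
Next-best assignment: Kapoor→Section 4pm, Watson→Section 10am, Rossi→Section 3pm, Rivera→Section 1pm, Okafor→Section 2pm = 294 points.
No other one-to-one assignment exceeds 299 points.
Kapoor's own top section is Section 10am (45 points), but forcing Kapoor→Section 10am and reassigning the rest optimally gives only 262 points — worse by 37.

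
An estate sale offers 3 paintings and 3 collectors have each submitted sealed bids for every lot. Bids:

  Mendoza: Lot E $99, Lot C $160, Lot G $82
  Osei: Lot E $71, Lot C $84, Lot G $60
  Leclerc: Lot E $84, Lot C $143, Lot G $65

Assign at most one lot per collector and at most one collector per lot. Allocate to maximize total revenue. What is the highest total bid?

Maximum total: $304

This is the linear assignment problem.
Optimal: Mendoza→Lot C ($160), Osei→Lot G ($60), Leclerc→Lot E ($84) — total 160+60+84 = $304.
Column-greedy (each lot in turn goes to its best remaining collector) gives $302, worse by 2.
Next-best assignment: Mendoza→Lot E, Osei→Lot G, Leclerc→Lot C = $302.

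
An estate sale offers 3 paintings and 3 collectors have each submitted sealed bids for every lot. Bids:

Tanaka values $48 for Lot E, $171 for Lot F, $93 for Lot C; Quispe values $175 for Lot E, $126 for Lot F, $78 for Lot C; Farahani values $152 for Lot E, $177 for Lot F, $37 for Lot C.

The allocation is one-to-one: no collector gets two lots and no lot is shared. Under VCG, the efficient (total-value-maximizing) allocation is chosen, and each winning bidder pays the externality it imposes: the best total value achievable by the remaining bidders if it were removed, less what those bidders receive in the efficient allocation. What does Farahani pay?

Farahani pays $78.

Efficient allocation: Tanaka→Lot C ($93), Quispe→Lot E ($175), Farahani→Lot F ($177); total welfare W = $445.
Farahani receives Lot F at value $177, so the others get W − 177 = $268.
Without Farahani: best allocation of the remaining 2 bidders over all 3 lots is Tanaka→Lot F ($171), Quispe→Lot E ($175), total $346.
VCG payment = (others' best without Farahani) − (others' welfare with Farahani) = 346 − 268 = $78.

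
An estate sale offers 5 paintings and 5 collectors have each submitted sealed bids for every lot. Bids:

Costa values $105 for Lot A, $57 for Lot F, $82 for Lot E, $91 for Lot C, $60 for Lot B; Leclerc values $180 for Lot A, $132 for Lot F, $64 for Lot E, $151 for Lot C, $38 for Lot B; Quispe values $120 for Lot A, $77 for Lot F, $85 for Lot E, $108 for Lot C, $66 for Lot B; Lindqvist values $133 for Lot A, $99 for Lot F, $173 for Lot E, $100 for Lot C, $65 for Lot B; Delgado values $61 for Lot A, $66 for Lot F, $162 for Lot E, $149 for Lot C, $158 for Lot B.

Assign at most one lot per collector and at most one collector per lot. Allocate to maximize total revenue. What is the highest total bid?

Maximum total: $679

Optimal: Costa→Lot C ($91), Leclerc→Lot A ($180), Quispe→Lot F ($77), Lindqvist→Lot E ($173), Delgado→Lot B ($158) — total 91+180+77+173+158 = $679.
Max-entry greedy (repeatedly take the single best remaining cell) gives $676, worse by 3.
Next-best assignment: Costa→Lot A, Leclerc→Lot F, Quispe→Lot C, Lindqvist→Lot E, Delgado→Lot B = $676.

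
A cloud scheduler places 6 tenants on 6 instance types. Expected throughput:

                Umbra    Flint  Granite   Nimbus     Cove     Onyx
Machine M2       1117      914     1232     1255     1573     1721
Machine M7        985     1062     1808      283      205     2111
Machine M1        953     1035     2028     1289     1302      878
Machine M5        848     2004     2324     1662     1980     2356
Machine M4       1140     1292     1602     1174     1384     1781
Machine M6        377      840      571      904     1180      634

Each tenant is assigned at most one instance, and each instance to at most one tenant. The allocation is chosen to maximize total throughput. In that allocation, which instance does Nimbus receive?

Optimal: Umbra→Machine M4 (1140 ops/s), Flint→Machine M5 (2004 ops/s), Granite→Machine M1 (2028 ops/s), Nimbus→Machine M6 (904 ops/s), Cove→Machine M2 (1573 ops/s), Onyx→Machine M7 (2111 ops/s) — total 1140+2004+2028+904+1573+2111 = 9760 ops/s.
Max-entry greedy (repeatedly take the single best remaining cell) gives 9138 ops/s, worse by 622.
Next-best assignment: Umbra→Machine M4, Flint→Machine M5, Granite→Machine M1, Nimbus→Machine M2, Cove→Machine M6, Onyx→Machine M7 = 9718 ops/s.
No other one-to-one assignment exceeds 9760 ops/s.
Nimbus's own top instance is Machine M5 (1662 ops/s), but forcing Nimbus→Machine M5 and reassigning the rest optimally gives only 9390 ops/s — worse by 370.

Nimbus receives Machine M6.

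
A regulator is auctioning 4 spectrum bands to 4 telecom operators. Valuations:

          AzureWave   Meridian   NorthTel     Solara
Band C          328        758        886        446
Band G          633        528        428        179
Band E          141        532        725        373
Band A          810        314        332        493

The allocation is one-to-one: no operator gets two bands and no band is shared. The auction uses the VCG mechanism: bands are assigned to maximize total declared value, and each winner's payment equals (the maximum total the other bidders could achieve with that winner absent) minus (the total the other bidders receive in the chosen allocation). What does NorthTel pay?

NorthTel pays $57M.

Efficient allocation: AzureWave→Band G ($633M), Meridian→Band C ($758M), NorthTel→Band E ($725M), Solara→Band A ($493M); total welfare W = $2609M.
NorthTel receives Band E at value $725M, so the others get W − 725 = $1884M.
Without NorthTel: best allocation of the remaining 3 bidders over all 4 bands is AzureWave→Band A ($810M), Meridian→Band C ($758M), Solara→Band E ($373M), total $1941M.
VCG payment = (others' best without NorthTel) − (others' welfare with NorthTel) = 1941 − 1884 = $57M.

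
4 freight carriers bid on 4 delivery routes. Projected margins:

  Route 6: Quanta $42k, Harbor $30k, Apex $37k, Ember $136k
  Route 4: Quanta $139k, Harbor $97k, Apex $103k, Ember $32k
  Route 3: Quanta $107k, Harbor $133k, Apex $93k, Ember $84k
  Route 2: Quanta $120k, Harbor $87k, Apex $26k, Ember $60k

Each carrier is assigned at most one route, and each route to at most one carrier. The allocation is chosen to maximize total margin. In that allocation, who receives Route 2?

Optimal: Quanta→Route 2 ($120k), Harbor→Route 3 ($133k), Apex→Route 4 ($103k), Ember→Route 6 ($136k) — total 120+133+103+136 = $492k.
Quanta's own top route is Route 4 ($139k), but forcing Quanta→Route 4 and reassigning the rest optimally gives only $455k — worse by 37.

Quanta receives Route 2.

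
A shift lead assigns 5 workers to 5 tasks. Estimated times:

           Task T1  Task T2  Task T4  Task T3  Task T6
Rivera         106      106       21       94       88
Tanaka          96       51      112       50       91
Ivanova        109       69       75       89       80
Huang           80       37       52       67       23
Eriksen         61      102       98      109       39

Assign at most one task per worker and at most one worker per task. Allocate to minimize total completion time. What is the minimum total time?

Min total: 224 min

Treat this as an assignment problem: match each worker to one task.
Optimal: Rivera→Task T4 (21 min), Tanaka→Task T3 (50 min), Ivanova→Task T2 (69 min), Huang→Task T6 (23 min), Eriksen→Task T1 (61 min) — total 21+50+69+23+61 = 224 min.
Swapping Rivera↔Eriksen (Rivera→Task T1 106 min, Eriksen→Task T4 98 min) adds 122.
Every other assignment is strictly worse.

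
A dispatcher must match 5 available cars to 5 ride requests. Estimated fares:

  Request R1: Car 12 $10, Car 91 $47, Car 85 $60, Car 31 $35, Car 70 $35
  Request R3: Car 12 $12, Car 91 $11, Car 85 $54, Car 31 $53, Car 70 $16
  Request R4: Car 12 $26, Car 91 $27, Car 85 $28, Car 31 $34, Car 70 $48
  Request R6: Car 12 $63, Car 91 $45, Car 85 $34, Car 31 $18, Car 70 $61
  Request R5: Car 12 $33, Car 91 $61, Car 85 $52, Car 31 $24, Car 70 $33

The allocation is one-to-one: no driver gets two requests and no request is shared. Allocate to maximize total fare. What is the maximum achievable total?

Max total: $285

This is the linear assignment problem.
Optimal: Car 12→Request R6 ($63), Car 91→Request R5 ($61), Car 85→Request R1 ($60), Car 31→Request R3 ($53), Car 70→Request R4 ($48) — total 63+61+60+53+48 = $285.
Next-best assignment: Car 12→Request R6, Car 91→Request R1, Car 85→Request R5, Car 31→Request R3, Car 70→Request R4 = $263.
No other one-to-one assignment exceeds $285.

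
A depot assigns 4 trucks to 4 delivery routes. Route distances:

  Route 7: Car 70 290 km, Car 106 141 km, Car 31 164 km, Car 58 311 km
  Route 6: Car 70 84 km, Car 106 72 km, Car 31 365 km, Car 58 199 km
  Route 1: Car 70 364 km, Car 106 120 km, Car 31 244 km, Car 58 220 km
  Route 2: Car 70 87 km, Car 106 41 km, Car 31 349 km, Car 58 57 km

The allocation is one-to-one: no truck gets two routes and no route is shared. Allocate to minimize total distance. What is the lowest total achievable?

Optimal: Car 70→Route 6 (84 km), Car 106→Route 1 (120 km), Car 31→Route 7 (164 km), Car 58→Route 2 (57 km) — total 84+120+164+57 = 425 km.
Next-best assignment: Car 70→Route 6, Car 106→Route 2, Car 31→Route 7, Car 58→Route 1 = 509 km.
Swapping Car 31↔Car 70 (Car 31→Route 6 365 km, Car 70→Route 7 290 km) adds 407.

Minimum total: 425 km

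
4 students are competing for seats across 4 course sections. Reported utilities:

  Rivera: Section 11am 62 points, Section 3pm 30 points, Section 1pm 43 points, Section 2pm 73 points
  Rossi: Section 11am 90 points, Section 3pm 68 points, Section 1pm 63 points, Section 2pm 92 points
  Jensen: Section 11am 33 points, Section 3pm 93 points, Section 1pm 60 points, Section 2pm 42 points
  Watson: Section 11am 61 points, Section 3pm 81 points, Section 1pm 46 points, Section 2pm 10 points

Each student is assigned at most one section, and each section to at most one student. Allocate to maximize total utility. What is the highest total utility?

Maximum total: 304 points

Treat this as an assignment problem: match each student to one section.
Optimal: Rivera→Section 2pm (73 points), Rossi→Section 11am (90 points), Jensen→Section 1pm (60 points), Watson→Section 3pm (81 points) — total 73+90+60+81 = 304 points.
Max-entry greedy (repeatedly take the single best remaining cell) gives 293 points, worse by 11.
Next-best assignment: Rivera→Section 2pm, Rossi→Section 11am, Jensen→Section 3pm, Watson→Section 1pm = 302 points.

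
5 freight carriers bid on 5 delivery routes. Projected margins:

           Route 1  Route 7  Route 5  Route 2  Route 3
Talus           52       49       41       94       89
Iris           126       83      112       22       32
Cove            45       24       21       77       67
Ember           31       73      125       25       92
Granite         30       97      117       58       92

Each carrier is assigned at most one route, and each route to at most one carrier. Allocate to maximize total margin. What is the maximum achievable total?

Optimal: Talus→Route 3 ($89k), Iris→Route 1 ($126k), Cove→Route 2 ($77k), Ember→Route 5 ($125k), Granite→Route 7 ($97k) — total 89+126+77+125+97 = $514k.
Max-entry greedy (repeatedly take the single best remaining cell) gives $509k, worse by 5.
Next-best assignment: Talus→Route 2, Iris→Route 1, Cove→Route 3, Ember→Route 5, Granite→Route 7 = $509k.
Swapping Iris↔Cove (Iris→Route 2 $22k, Cove→Route 1 $45k) loses 136.

Max total: $514k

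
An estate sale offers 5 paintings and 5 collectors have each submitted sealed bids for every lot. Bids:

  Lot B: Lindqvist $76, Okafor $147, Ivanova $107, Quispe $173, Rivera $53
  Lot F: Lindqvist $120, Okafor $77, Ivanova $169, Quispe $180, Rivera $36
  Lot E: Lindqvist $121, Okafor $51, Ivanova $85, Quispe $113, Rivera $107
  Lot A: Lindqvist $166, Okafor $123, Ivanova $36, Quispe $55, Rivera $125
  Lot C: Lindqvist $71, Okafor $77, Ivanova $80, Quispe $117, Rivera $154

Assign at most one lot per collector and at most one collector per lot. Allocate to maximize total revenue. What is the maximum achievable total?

Max total: $749

Optimal: Lindqvist→Lot A ($166), Okafor→Lot B ($147), Ivanova→Lot F ($169), Quispe→Lot E ($113), Rivera→Lot C ($154) — total 166+147+169+113+154 = $749.
Max-entry greedy (repeatedly take the single best remaining cell) gives $732, worse by 17.
Next-best assignment: Lindqvist→Lot E, Okafor→Lot A, Ivanova→Lot F, Quispe→Lot B, Rivera→Lot C = $740.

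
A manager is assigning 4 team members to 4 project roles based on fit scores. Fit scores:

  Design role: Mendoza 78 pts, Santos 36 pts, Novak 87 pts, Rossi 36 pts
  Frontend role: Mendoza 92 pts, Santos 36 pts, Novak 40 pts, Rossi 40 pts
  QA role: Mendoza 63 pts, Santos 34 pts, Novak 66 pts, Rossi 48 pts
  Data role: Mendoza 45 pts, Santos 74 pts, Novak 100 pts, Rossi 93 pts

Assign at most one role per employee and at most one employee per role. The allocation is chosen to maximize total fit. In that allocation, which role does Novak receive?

Optimal: Mendoza→Frontend role (92 pts), Santos→QA role (34 pts), Novak→Design role (87 pts), Rossi→Data role (93 pts) — total 92+34+87+93 = 306 pts.
Row-greedy (each employee in turn takes its best remaining role) gives 301 pts, worse by 5.
Next-best assignment: Mendoza→Frontend role, Santos→Data role, Novak→Design role, Rossi→QA role = 301 pts.
Novak's own top role is Data role (100 pts), but forcing Novak→Data role and reassigning the rest optimally gives only 276 pts — worse by 30.

Novak receives Design role.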